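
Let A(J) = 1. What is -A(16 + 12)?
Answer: -1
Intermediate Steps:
-A(16 + 12) = -1*1 = -1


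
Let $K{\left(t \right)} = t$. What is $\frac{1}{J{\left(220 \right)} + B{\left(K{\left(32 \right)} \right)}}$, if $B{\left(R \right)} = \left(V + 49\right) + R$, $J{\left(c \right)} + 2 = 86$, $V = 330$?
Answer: $\frac{1}{495} \approx 0.0020202$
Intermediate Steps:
$J{\left(c \right)} = 84$ ($J{\left(c \right)} = -2 + 86 = 84$)
$B{\left(R \right)} = 379 + R$ ($B{\left(R \right)} = \left(330 + 49\right) + R = 379 + R$)
$\frac{1}{J{\left(220 \right)} + B{\left(K{\left(32 \right)} \right)}} = \frac{1}{84 + \left(379 + 32\right)} = \frac{1}{84 + 411} = \frac{1}{495}$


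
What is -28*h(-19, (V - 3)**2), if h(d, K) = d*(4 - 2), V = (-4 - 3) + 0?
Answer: 1064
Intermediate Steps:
V = -7 (V = -7 + 0 = -7)
h(d, K) = 2*d (h(d, K) = d*2 = 2*d)
-28*h(-19, (V - 3)**2) = -56*(-19) = -28*(-38) = 1064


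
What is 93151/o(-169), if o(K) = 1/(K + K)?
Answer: -31485038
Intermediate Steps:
o(K) = 1/(2*K)
93151/o(-169) = 93151/(((½)/(-169))) = 93151/(((½)*(-1/169))) = 93151/(-1/338) = 93151*(-338) = -31485038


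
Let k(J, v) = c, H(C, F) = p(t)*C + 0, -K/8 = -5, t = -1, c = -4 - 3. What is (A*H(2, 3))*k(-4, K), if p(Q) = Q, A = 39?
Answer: 546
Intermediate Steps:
c = -7
K = 40 (K = -8*(-5) = 40)
H(C, F) = -C (H(C, F) = -C + 0 = -C)
k(J, v) = -7
(A*H(2, 3))*k(-4, K) = (39*(-1*2))*(-7) = (39*(-2))*(-7) = -78*(-7) = 546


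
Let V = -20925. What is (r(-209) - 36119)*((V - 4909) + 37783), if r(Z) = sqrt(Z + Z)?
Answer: -431585931 + 11949*I*sqrt(418) ≈ -4.3159e+8 + 2.443e+5*I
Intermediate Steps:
r(Z) = sqrt(2)*sqrt(Z) (r(Z) = sqrt(2*Z) = sqrt(2)*sqrt(Z))
(r(-209) - 36119)*((V - 4909) + 37783) = (sqrt(2)*sqrt(-209) - 36119)*((-20925 - 4909) + 37783) = (sqrt(2)*(I*sqrt(209)) - 36119)*(-25834 + 37783) = (I*sqrt(418) - 36119)*11949 = (-36119 + I*sqrt(418))*11949 = -431585931 + 11949*I*sqrt(418)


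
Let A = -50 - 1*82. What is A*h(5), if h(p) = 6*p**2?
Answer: -19800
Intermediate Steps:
A = -132 (A = -50 - 82 = -132)
A*h(5) = -792*5**2 = -792*25 = -132*150 = -19800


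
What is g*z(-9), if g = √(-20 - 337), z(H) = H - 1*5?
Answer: -14*I*√357 ≈ -264.52*I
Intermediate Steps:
z(H) = -5 + H (z(H) = H - 5 = -5 + H)
g = I*√357 (g = √(-357) = I*√357 ≈ 18.894*I)
g*z(-9) = (I*√357)*(-5 - 9) = (I*√357)*(-14) = -14*I*√357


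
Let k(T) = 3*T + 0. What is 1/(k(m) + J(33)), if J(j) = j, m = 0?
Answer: 1/33 ≈ 0.030303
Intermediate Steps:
k(T) = 3*T
1/(k(m) + J(33)) = 1/(3*0 + 33) = 1/(0 + 33) = 1/33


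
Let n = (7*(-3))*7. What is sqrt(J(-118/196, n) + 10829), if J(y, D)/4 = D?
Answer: 7*sqrt(209) ≈ 101.20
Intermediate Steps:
n = -147 (n = -21*7 = -147)
J(y, D) = 4*D
sqrt(J(-118/196, n) + 10829) = sqrt(4*(-147) + 10829) = sqrt(-588 + 10829) = sqrt(10241) = 7*sqrt(209)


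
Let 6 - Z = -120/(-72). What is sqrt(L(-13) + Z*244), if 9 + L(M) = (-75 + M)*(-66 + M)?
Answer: sqrt(72003)/3 ≈ 89.445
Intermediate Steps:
Z = 13/3 (Z = 6 - (-120)/(-72) = 6 - (-120)*(-1)/72 = 6 - 1*5/3 = 6 - 5/3 = 13/3 ≈ 4.3333)
L(M) = -9 + (-75 + M)*(-66 + M)
sqrt(L(-13) + Z*244) = sqrt((4941 + (-13)**2 - 141*(-13)) + (13/3)*244) = sqrt((4941 + 169 + 1833) + 3172/3) = sqrt(6943 + 3172/3) = sqrt(24001/3) = sqrt(72003)/3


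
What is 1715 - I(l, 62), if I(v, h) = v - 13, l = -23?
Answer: 1751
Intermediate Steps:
I(v, h) = -13 + v
1715 - I(l, 62) = 1715 - (-13 - 23) = 1715 - 1*(-36) = 1715 + 36 = 1751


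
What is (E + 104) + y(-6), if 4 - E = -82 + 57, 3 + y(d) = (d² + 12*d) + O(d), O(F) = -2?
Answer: 92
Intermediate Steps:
y(d) = -5 + d² + 12*d (y(d) = -3 + ((d² + 12*d) - 2) = -3 + (-2 + d² + 12*d) = -5 + d² + 12*d)
E = 29 (E = 4 - (-82 + 57) = 4 - 1*(-25) = 4 + 25 = 29)
(E + 104) + y(-6) = (29 + 104) + (-5 + (-6)² + 12*(-6)) = 133 + (-5 + 36 - 72) = 133 - 41 = 92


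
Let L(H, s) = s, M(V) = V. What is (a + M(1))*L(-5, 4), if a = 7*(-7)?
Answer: -192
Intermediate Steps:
a = -49
(a + M(1))*L(-5, 4) = (-49 + 1)*4 = -48*4 = -192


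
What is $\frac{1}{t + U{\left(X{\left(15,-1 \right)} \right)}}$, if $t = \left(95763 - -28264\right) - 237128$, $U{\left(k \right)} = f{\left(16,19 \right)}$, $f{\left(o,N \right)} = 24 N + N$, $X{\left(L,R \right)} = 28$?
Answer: $- \frac{1}{112626} \approx -8.8789 \cdot 10^{-6}$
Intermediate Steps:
$f{\left(o,N \right)} = 25 N$
$U{\left(k \right)} = 475$ ($U{\left(k \right)} = 25 \cdot 19 = 475$)
$t = -113101$ ($t = \left(95763 + \left(-212 + 28476\right)\right) - 237128 = \left(95763 + 28264\right) - 237128 = 124027 - 237128 = -113101$)
$\frac{1}{t + U{\left(X{\left(15,-1 \right)} \right)}} = \frac{1}{-113101 + 475} = \frac{1}{-112626} = - \frac{1}{112626}$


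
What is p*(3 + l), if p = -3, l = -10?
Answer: 21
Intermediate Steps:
p*(3 + l) = -3*(3 - 10) = -3*(-7) = 21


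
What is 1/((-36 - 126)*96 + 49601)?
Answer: 1/34049 ≈ 2.9369e-5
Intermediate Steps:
1/((-36 - 126)*96 + 49601) = 1/(-162*96 + 49601) = 1/(-15552 + 49601) = 1/34049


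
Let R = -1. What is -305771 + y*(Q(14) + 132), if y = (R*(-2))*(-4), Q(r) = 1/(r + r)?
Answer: -2147791/7 ≈ -3.0683e+5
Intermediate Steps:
Q(r) = 1/(2*r)
y = -8 (y = -1*(-2)*(-4) = 2*(-4) = -8)
-305771 + y*(Q(14) + 132) = -305771 - 8*((1/2)/14 + 132) = -305771 - 8*((1/2)*(1/14) + 132) = -305771 - 8*(1/28 + 132) = -305771 - 8*3697/28 = -305771 - 7394/7 = -2147791/7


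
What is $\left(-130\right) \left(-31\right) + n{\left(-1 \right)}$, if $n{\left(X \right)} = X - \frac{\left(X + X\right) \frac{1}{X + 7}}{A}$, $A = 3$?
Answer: $\frac{36262}{9} \approx 4029.1$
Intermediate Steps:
$n{\left(X \right)} = X - \frac{2 X}{3 \left(7 + X\right)}$ ($n{\left(X \right)} = X - \frac{\left(X + X\right) \frac{1}{X + 7}}{3} = X - \frac{2 X}{7 + X} \frac{1}{3} = X - \frac{2 X}{3 \left(7 + X\right)}$)
$\left(-130\right) \left(-31\right) + n{\left(-1 \right)} = \left(-130\right) \left(-31\right) + \frac{1}{3} \left(-1\right) \frac{1}{7 - 1} \left(19 + 3 \left(-1\right)\right) = 4030 + \frac{1}{3} \left(-1\right) \frac{1}{6} \left(19 - 3\right) = 4030 + \frac{1}{3} \left(-1\right) \frac{1}{6} \cdot 16 = 4030 - \frac{8}{9} = \frac{36262}{9}$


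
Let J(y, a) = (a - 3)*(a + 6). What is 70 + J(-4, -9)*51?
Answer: 1906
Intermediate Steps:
J(y, a) = (-3 + a)*(6 + a)
70 + J(-4, -9)*51 = 70 + (-18 + (-9)² + 3*(-9))*51 = 70 + (-18 + 81 - 27)*51 = 70 + 36*51 = 70 + 1836 = 1906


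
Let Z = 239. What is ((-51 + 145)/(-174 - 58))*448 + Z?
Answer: 1667/29 ≈ 57.483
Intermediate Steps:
((-51 + 145)/(-174 - 58))*448 + Z = ((-51 + 145)/(-174 - 58))*448 + 239 = (94/(-232))*448 + 239 = (94*(-1/232))*448 + 239 = -47/116*448 + 239 = -5264/29 + 239 = 1667/29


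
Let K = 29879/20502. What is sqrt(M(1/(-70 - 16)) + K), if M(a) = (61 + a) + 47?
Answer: sqrt(2362793345909)/146931 ≈ 10.462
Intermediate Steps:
K = 29879/20502 (K = 29879*(1/20502) = 29879/20502 ≈ 1.4574)
M(a) = 108 + a
sqrt(M(1/(-70 - 16)) + K) = sqrt((108 + 1/(-70 - 16)) + 29879/20502) = sqrt((108 + 1/(-86)) + 29879/20502) = sqrt((108 - 1/86) + 29879/20502) = sqrt(9287/86 + 29879/20502) = sqrt(48242917/440793) = sqrt(2362793345909)/146931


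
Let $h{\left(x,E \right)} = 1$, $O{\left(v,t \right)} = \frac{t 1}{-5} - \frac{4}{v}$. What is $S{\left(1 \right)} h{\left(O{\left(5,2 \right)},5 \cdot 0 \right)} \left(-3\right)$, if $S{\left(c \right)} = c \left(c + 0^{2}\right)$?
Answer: $-3$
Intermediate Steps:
$O{\left(v,t \right)} = - \frac{4}{v} - \frac{t}{5}$ ($O{\left(v,t \right)} = t \left(- \frac{1}{5}\right) - \frac{4}{v} = - \frac{t}{5} - \frac{4}{v} = - \frac{4}{v} - \frac{t}{5}$)
$S{\left(c \right)} = c^{2}$ ($S{\left(c \right)} = c \left(c + 0\right) = c c = c^{2}$)
$S{\left(1 \right)} h{\left(O{\left(5,2 \right)},5 \cdot 0 \right)} \left(-3\right) = 1^{2} \cdot 1 \left(-3\right) = 1 \cdot 1 \left(-3\right) = 1 \left(-3\right) = -3$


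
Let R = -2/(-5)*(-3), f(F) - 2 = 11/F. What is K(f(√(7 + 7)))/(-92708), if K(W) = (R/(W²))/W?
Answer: -5028/649488125 + 867*√14/413310625 ≈ 1.0738e-7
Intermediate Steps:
f(F) = 2 + 11/F
R = -6/5 (R = -2*(-⅕)*(-3) = (⅖)*(-3) = -6/5 ≈ -1.2000)
K(W) = -6/(5*W³) (K(W) = (-6/(5*W²))/W = -6/(5*W³))
K(f(√(7 + 7)))/(-92708) = -6/(5*(2 + 11/(√(7 + 7)))³)/(-92708) = -6/(5*(2 + 11/(√14))³)*(-1/92708) = -6/(5*(2 + 11*(√14/14))³)*(-1/92708) = -6/(5*(2 + 11*√14/14)³)*(-1/92708) = 3/(231770*(2 + 11*√14/14)³)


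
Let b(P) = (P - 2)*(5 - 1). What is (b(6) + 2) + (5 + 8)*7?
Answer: 109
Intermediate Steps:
b(P) = -8 + 4*P (b(P) = (-2 + P)*4 = -8 + 4*P)
(b(6) + 2) + (5 + 8)*7 = ((-8 + 4*6) + 2) + (5 + 8)*7 = ((-8 + 24) + 2) + 13*7 = (16 + 2) + 91 = 18 + 91 = 109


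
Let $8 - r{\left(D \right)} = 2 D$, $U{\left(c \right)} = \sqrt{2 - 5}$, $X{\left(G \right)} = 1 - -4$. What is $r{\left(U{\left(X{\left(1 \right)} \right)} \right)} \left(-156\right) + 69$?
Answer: $-1179 + 312 i \sqrt{3} \approx -1179.0 + 540.4 i$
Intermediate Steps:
$X{\left(G \right)} = 5$ ($X{\left(G \right)} = 1 + 4 = 5$)
$U{\left(c \right)} = i \sqrt{3}$ ($U{\left(c \right)} = \sqrt{-3} = i \sqrt{3}$)
$r{\left(D \right)} = 8 - 2 D$
$r{\left(U{\left(X{\left(1 \right)} \right)} \right)} \left(-156\right) + 69 = \left(8 - 2 i \sqrt{3}\right) \left(-156\right) + 69 = \left(-1248 + 312 i \sqrt{3}\right) + 69 = -1179 + 312 i \sqrt{3}$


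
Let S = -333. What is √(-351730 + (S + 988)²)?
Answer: √77295 ≈ 278.02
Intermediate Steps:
√(-351730 + (S + 988)²) = √(-351730 + (-333 + 988)²) = √(-351730 + 655²) = √(-351730 + 429025) = √77295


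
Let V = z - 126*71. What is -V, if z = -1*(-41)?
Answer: 8905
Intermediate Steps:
z = 41
V = -8905 (V = 41 - 126*71 = 41 - 8946 = -8905)
-V = -1*(-8905) = 8905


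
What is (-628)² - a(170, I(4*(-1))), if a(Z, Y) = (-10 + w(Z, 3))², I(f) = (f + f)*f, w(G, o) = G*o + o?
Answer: 141375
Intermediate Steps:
w(G, o) = o + G*o
I(f) = 2*f² (I(f) = (2*f)*f = 2*f²)
a(Z, Y) = (-7 + 3*Z)² (a(Z, Y) = (-10 + 3*(1 + Z))² = (-10 + (3 + 3*Z))² = (-7 + 3*Z)²)
(-628)² - a(170, I(4*(-1))) = (-628)² - (-7 + 3*170)² = 394384 - (-7 + 510)² = 394384 - 1*503² = 394384 - 1*253009 = 394384 - 253009 = 141375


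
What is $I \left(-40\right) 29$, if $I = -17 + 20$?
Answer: $-3480$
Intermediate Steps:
$I = 3$
$I \left(-40\right) 29 = 3 \left(-40\right) 29 = \left(-120\right) 29 = -3480$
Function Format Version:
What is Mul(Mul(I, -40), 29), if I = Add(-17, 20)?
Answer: -3480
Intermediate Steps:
I = 3
Mul(Mul(I, -40), 29) = Mul(Mul(3, -40), 29) = Mul(-120, 29) = -3480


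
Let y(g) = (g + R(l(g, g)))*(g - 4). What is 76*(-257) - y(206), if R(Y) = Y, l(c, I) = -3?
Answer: -60538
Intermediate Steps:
y(g) = (-4 + g)*(-3 + g) (y(g) = (g - 3)*(g - 4) = (-3 + g)*(-4 + g) = (-4 + g)*(-3 + g))
76*(-257) - y(206) = 76*(-257) - (12 + 206² - 7*206) = -19532 - (12 + 42436 - 1442) = -19532 - 1*41006 = -19532 - 41006 = -60538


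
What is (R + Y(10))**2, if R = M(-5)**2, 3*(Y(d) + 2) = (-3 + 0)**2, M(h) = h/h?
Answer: 4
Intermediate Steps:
M(h) = 1
Y(d) = 1 (Y(d) = -2 + (-3 + 0)**2/3 = -2 + (1/3)*(-3)**2 = -2 + (1/3)*9 = -2 + 3 = 1)
R = 1 (R = 1**2 = 1)
(R + Y(10))**2 = (1 + 1)**2 = 2**2 = 4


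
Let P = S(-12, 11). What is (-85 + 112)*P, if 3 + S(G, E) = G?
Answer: -405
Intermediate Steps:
S(G, E) = -3 + G
P = -15 (P = -3 - 12 = -15)
(-85 + 112)*P = (-85 + 112)*(-15) = 27*(-15) = -405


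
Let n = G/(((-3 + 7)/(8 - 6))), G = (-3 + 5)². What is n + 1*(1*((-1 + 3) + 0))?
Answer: 4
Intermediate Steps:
G = 4 (G = 2² = 4)
n = 2 (n = 4/(((-3 + 7)/(8 - 6))) = 4/((4/2)) = 4/((4*(½))) = 4/2 = 4*(½) = 2)
n + 1*(1*((-1 + 3) + 0)) = 2 + 1*(1*((-1 + 3) + 0)) = 2 + 1*(1*(2 + 0)) = 2 + 1*(1*2) = 2 + 1*2 = 2 + 2 = 4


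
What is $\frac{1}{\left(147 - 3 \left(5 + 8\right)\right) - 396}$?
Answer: $- \frac{1}{288} \approx -0.0034722$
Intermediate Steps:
$\frac{1}{\left(147 - 3 \left(5 + 8\right)\right) - 396} = \frac{1}{\left(147 - 3 \cdot 13\right) - 396} = \frac{1}{\left(147 - 39\right) - 396} = \frac{1}{108 - 396} = \frac{1}{-288} = - \frac{1}{288}$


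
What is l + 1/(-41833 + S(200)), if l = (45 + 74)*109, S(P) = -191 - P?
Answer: 547687503/42224 ≈ 12971.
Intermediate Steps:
l = 12971 (l = 119*109 = 12971)
l + 1/(-41833 + S(200)) = 12971 + 1/(-41833 + (-191 - 1*200)) = 12971 + 1/(-41833 + (-191 - 200)) = 12971 + 1/(-41833 - 391) = 12971 + 1/(-42224) = 12971 - 1/42224 = 547687503/42224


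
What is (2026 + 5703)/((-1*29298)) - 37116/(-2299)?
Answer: 56297663/3545058 ≈ 15.881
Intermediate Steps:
(2026 + 5703)/((-1*29298)) - 37116/(-2299) = 7729/(-29298) - 37116*(-1/2299) = 7729*(-1/29298) + 37116/2299 = -7729/29298 + 37116/2299 = 56297663/3545058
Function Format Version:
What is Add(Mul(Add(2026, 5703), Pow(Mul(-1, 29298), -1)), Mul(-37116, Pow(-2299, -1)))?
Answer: Rational(56297663, 3545058) ≈ 15.881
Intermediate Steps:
Add(Mul(Add(2026, 5703), Pow(Mul(-1, 29298), -1)), Mul(-37116, Pow(-2299, -1))) = Add(Mul(7729, Pow(-29298, -1)), Mul(-37116, Rational(-1, 2299))) = Add(Mul(7729, Rational(-1, 29298)), Rational(37116, 2299)) = Add(Rational(-7729, 29298), Rational(37116, 2299)) = Rational(56297663, 3545058)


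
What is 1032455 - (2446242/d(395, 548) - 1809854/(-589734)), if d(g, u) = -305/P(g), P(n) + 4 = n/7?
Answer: 914693854208068/629541045 ≈ 1.4530e+6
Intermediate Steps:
P(n) = -4 + n/7
d(g, u) = -305/(-4 + g/7)
1032455 - (2446242/d(395, 548) - 1809854/(-589734)) = 1032455 - (2446242/((-2135/(-28 + 395))) - 1809854/(-589734)) = 1032455 - (2446242/((-2135/367)) - 1809854*(-1/589734)) = 1032455 - (2446242/((-2135*1/367)) + 904927/294867) = 1032455 - (2446242/(-2135/367) + 904927/294867) = 1032455 - (2446242*(-367/2135) + 904927/294867) = 1032455 - (-897770814/2135 + 904927/294867) = 1032455 - 1*(-264721054592593/629541045) = 1032455 + 264721054592593/629541045 = 914693854208068/629541045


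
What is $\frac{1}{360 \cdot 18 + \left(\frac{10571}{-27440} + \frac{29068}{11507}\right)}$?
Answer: $\frac{315752080}{2046749463823} \approx 0.00015427$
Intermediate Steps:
$\frac{1}{360 \cdot 18 + \left(\frac{10571}{-27440} + \frac{29068}{11507}\right)} = \frac{1}{6480 + \left(10571 \left(- \frac{1}{27440}\right) + 29068 \cdot \frac{1}{11507}\right)} = \frac{1}{6480 + \left(- \frac{10571}{27440} + \frac{29068}{11507}\right)} = \frac{1}{6480 + \frac{675985423}{315752080}} = \frac{1}{\frac{2046749463823}{315752080}} = \frac{315752080}{2046749463823}$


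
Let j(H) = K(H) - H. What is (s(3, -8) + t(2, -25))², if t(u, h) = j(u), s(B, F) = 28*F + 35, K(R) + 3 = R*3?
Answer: 35344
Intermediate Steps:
K(R) = -3 + 3*R (K(R) = -3 + R*3 = -3 + 3*R)
s(B, F) = 35 + 28*F
j(H) = -3 + 2*H (j(H) = (-3 + 3*H) - H = -3 + 2*H)
t(u, h) = -3 + 2*u
(s(3, -8) + t(2, -25))² = ((35 + 28*(-8)) + (-3 + 2*2))² = ((35 - 224) + (-3 + 4))² = (-189 + 1)² = (-188)² = 35344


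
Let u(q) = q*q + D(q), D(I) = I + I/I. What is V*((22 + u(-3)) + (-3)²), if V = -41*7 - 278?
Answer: -21470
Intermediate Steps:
D(I) = 1 + I (D(I) = I + 1 = 1 + I)
u(q) = 1 + q + q² (u(q) = q*q + (1 + q) = q² + (1 + q) = 1 + q + q²)
V = -565 (V = -287 - 278 = -565)
V*((22 + u(-3)) + (-3)²) = -565*((22 + (1 - 3 + (-3)²)) + (-3)²) = -565*((22 + (1 - 3 + 9)) + 9) = -565*((22 + 7) + 9) = -565*(29 + 9) = -565*38 = -21470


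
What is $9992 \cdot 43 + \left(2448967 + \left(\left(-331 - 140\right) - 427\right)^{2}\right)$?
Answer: $3685027$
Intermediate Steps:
$9992 \cdot 43 + \left(2448967 + \left(\left(-331 - 140\right) - 427\right)^{2}\right) = 429656 + \left(2448967 + \left(-471 - 427\right)^{2}\right) = 429656 + \left(2448967 + \left(-898\right)^{2}\right) = 429656 + \left(2448967 + 806404\right) = 429656 + 3255371 = 3685027$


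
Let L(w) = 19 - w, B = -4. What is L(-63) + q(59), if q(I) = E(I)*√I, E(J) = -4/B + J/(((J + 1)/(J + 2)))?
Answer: 82 + 3659*√59/60 ≈ 550.42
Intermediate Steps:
E(J) = 1 + J*(2 + J)/(1 + J) (E(J) = -4/(-4) + J/(((J + 1)/(J + 2))) = -4*(-¼) + J/(((1 + J)/(2 + J))) = 1 + J/(((1 + J)/(2 + J))) = 1 + J*((2 + J)/(1 + J)) = 1 + J*(2 + J)/(1 + J))
q(I) = √I*(1 + I² + 3*I)/(1 + I) (q(I) = ((1 + I² + 3*I)/(1 + I))*√I = √I*(1 + I² + 3*I)/(1 + I))
L(-63) + q(59) = (19 - 1*(-63)) + √59*(1 + 59² + 3*59)/(1 + 59) = (19 + 63) + √59*(1 + 3481 + 177)/60 = 82 + √59*(1/60)*3659 = 82 + 3659*√59/60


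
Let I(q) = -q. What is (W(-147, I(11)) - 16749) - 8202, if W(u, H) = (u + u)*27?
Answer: -32889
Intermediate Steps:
W(u, H) = 54*u (W(u, H) = (2*u)*27 = 54*u)
(W(-147, I(11)) - 16749) - 8202 = (54*(-147) - 16749) - 8202 = (-7938 - 16749) - 8202 = -24687 - 8202 = -32889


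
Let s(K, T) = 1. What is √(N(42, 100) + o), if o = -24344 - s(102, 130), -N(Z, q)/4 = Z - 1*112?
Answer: I*√24065 ≈ 155.13*I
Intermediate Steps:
N(Z, q) = 448 - 4*Z (N(Z, q) = -4*(Z - 1*112) = -4*(Z - 112) = -4*(-112 + Z) = 448 - 4*Z)
o = -24345 (o = -24344 - 1*1 = -24344 - 1 = -24345)
√(N(42, 100) + o) = √((448 - 4*42) - 24345) = √((448 - 168) - 24345) = √(280 - 24345) = √(-24065) = I*√24065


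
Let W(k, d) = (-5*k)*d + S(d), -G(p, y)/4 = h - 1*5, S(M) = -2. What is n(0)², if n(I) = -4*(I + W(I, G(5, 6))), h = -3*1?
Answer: 64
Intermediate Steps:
h = -3
G(p, y) = 32 (G(p, y) = -4*(-3 - 1*5) = -4*(-3 - 5) = -4*(-8) = 32)
W(k, d) = -2 - 5*d*k (W(k, d) = (-5*k)*d - 2 = -5*d*k - 2 = -2 - 5*d*k)
n(I) = 8 + 636*I (n(I) = -4*(I + (-2 - 5*32*I)) = -4*(I + (-2 - 160*I)) = -4*(-2 - 159*I) = 8 + 636*I)
n(0)² = (8 + 636*0)² = (8 + 0)² = 8² = 64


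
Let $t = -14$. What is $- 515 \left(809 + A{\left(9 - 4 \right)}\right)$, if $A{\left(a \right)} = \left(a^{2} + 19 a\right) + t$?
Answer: $-471225$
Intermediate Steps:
$A{\left(a \right)} = -14 + a^{2} + 19 a$ ($A{\left(a \right)} = \left(a^{2} + 19 a\right) - 14 = -14 + a^{2} + 19 a$)
$- 515 \left(809 + A{\left(9 - 4 \right)}\right) = - 515 \left(809 + \left(-14 + \left(9 - 4\right)^{2} + 19 \left(9 - 4\right)\right)\right) = - 515 \left(809 + \left(-14 + 5^{2} + 19 \cdot 5\right)\right) = - 515 \left(809 + \left(-14 + 25 + 95\right)\right) = - 515 \left(809 + 106\right) = \left(-515\right) 915 = -471225$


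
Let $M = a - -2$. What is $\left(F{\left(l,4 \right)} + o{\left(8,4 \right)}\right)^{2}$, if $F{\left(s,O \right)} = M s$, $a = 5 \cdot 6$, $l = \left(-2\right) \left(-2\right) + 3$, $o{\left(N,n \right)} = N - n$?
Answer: $51984$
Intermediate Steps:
$l = 7$ ($l = 4 + 3 = 7$)
$a = 30$
$M = 32$ ($M = 30 - -2 = 30 + 2 = 32$)
$F{\left(s,O \right)} = 32 s$
$\left(F{\left(l,4 \right)} + o{\left(8,4 \right)}\right)^{2} = \left(32 \cdot 7 + \left(8 - 4\right)\right)^{2} = \left(224 + \left(8 - 4\right)\right)^{2} = \left(224 + 4\right)^{2} = 228^{2} = 51984$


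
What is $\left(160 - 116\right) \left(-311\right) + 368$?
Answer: $-13316$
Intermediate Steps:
$\left(160 - 116\right) \left(-311\right) + 368 = 44 \left(-311\right) + 368 = -13684 + 368 = -13316$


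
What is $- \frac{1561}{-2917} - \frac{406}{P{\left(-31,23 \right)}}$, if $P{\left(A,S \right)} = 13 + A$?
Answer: $\frac{606200}{26253} \approx 23.091$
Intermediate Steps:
$- \frac{1561}{-2917} - \frac{406}{P{\left(-31,23 \right)}} = - \frac{1561}{-2917} - \frac{406}{13 - 31} = \left(-1561\right) \left(- \frac{1}{2917}\right) - \frac{406}{-18} = \frac{1561}{2917} - - \frac{203}{9} = \frac{1561}{2917} + \frac{203}{9} = \frac{606200}{26253}$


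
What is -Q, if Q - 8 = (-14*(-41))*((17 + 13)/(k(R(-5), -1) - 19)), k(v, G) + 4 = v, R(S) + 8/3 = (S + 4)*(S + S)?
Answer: 51284/47 ≈ 1091.1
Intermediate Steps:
R(S) = -8/3 + 2*S*(4 + S) (R(S) = -8/3 + (S + 4)*(S + S) = -8/3 + (4 + S)*(2*S) = -8/3 + 2*S*(4 + S))
k(v, G) = -4 + v
Q = -51284/47 (Q = 8 + (-14*(-41))*((17 + 13)/((-4 + (-8/3 + 2*(-5)² + 8*(-5))) - 19)) = 8 + 574*(30/((-4 + (-8/3 + 2*25 - 40)) - 19)) = 8 + 574*(30/((-4 + (-8/3 + 50 - 40)) - 19)) = 8 + 574*(30/((-4 + 22/3) - 19)) = 8 + 574*(30/(10/3 - 19)) = 8 + 574*(30/(-47/3)) = 8 + 574*(30*(-3/47)) = 8 + 574*(-90/47) = 8 - 51660/47 = -51284/47 ≈ -1091.1)
-Q = -1*(-51284/47) = 51284/47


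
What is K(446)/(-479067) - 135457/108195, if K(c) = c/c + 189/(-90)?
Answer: -43261906403/34555102710 ≈ -1.2520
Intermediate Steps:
K(c) = -11/10 (K(c) = 1 + 189*(-1/90) = 1 - 21/10 = -11/10)
K(446)/(-479067) - 135457/108195 = -11/10/(-479067) - 135457/108195 = -11/10*(-1/479067) - 135457*1/108195 = 11/4790670 - 135457/108195 = -43261906403/34555102710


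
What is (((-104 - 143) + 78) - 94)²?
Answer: 69169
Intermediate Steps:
(((-104 - 143) + 78) - 94)² = ((-247 + 78) - 94)² = (-169 - 94)² = (-263)² = 69169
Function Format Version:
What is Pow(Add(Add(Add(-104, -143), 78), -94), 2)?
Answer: 69169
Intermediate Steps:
Pow(Add(Add(Add(-104, -143), 78), -94), 2) = Pow(Add(Add(-247, 78), -94), 2) = Pow(Add(-169, -94), 2) = Pow(-263, 2) = 69169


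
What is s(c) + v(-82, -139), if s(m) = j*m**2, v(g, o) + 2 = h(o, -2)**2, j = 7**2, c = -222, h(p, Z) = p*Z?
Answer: 2492198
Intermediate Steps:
h(p, Z) = Z*p
j = 49
v(g, o) = -2 + 4*o**2 (v(g, o) = -2 + (-2*o)**2 = -2 + 4*o**2)
s(m) = 49*m**2
s(c) + v(-82, -139) = 49*(-222)**2 + (-2 + 4*(-139)**2) = 49*49284 + (-2 + 4*19321) = 2414916 + (-2 + 77284) = 2414916 + 77282 = 2492198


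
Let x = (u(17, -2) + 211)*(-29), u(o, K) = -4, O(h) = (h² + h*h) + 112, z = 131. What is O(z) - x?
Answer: 40437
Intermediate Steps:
O(h) = 112 + 2*h² (O(h) = (h² + h²) + 112 = 2*h² + 112 = 112 + 2*h²)
x = -6003 (x = (-4 + 211)*(-29) = 207*(-29) = -6003)
O(z) - x = (112 + 2*131²) - 1*(-6003) = (112 + 2*17161) + 6003 = (112 + 34322) + 6003 = 34434 + 6003 = 40437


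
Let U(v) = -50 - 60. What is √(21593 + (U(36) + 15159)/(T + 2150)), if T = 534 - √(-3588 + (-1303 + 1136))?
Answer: √((57970661 - 21593*I*√3755)/(2684 - I*√3755)) ≈ 146.96 + 0.0004*I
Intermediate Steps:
U(v) = -110
T = 534 - I*√3755 (T = 534 - √(-3588 - 167) = 534 - √(-3755) = 534 - I*√3755 ≈ 534.0 - 61.278*I)
√(21593 + (U(36) + 15159)/(T + 2150)) = √(21593 + (-110 + 15159)/((534 - I*√3755) + 2150)) = √(21593 + 15049/(2684 - I*√3755))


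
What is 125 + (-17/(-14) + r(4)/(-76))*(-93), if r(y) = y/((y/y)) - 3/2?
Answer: 16099/1064 ≈ 15.131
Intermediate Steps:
r(y) = -3/2 + y (r(y) = y/1 - 3*½ = y*1 - 3/2 = y - 3/2 = -3/2 + y)
125 + (-17/(-14) + r(4)/(-76))*(-93) = 125 + (-17/(-14) + (-3/2 + 4)/(-76))*(-93) = 125 + (-17*(-1/14) + (5/2)*(-1/76))*(-93) = 125 + (17/14 - 5/152)*(-93) = 125 + (1257/1064)*(-93) = 125 - 116901/1064 = 16099/1064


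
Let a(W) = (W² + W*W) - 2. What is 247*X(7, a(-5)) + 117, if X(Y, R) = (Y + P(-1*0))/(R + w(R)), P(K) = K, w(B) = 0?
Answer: 7345/48 ≈ 153.02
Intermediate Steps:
a(W) = -2 + 2*W² (a(W) = (W² + W²) - 2 = 2*W² - 2 = -2 + 2*W²)
X(Y, R) = Y/R (X(Y, R) = (Y - 1*0)/(R + 0) = (Y + 0)/R = Y/R)
247*X(7, a(-5)) + 117 = 247*(7/(-2 + 2*(-5)²)) + 117 = 247*(7/(-2 + 2*25)) + 117 = 247*(7/(-2 + 50)) + 117 = 247*(7/48) + 117 = 1729/48 + 117 = 7345/48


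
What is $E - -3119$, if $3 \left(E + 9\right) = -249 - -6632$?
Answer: $\frac{15713}{3} \approx 5237.7$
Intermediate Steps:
$E = \frac{6356}{3}$ ($E = -9 + \frac{-249 - -6632}{3} = -9 + \frac{-249 + 6632}{3} = -9 + \frac{1}{3} \cdot 6383 = -9 + \frac{6383}{3} = \frac{6356}{3} \approx 2118.7$)
$E - -3119 = \frac{6356}{3} - -3119 = \frac{6356}{3} + 3119 = \frac{15713}{3}$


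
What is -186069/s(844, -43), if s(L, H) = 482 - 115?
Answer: -507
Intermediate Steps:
s(L, H) = 367
-186069/s(844, -43) = -186069/367 = -186069*1/367 = -507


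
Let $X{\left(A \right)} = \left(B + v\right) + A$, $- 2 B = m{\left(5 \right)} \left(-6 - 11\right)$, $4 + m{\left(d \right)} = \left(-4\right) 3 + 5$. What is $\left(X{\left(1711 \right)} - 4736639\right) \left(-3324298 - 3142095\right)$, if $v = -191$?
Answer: $\frac{61239489927025}{2} \approx 3.062 \cdot 10^{13}$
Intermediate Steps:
$m{\left(d \right)} = -11$ ($m{\left(d \right)} = -4 + \left(\left(-4\right) 3 + 5\right) = -4 + \left(-12 + 5\right) = -4 - 7 = -11$)
$B = - \frac{187}{2}$ ($B = - \frac{\left(-11\right) \left(-6 - 11\right)}{2} = - \frac{\left(-11\right) \left(-17\right)}{2} = \left(- \frac{1}{2}\right) 187 = - \frac{187}{2} \approx -93.5$)
$X{\left(A \right)} = - \frac{569}{2} + A$ ($X{\left(A \right)} = \left(- \frac{187}{2} - 191\right) + A = - \frac{569}{2} + A$)
$\left(X{\left(1711 \right)} - 4736639\right) \left(-3324298 - 3142095\right) = \left(\left(- \frac{569}{2} + 1711\right) - 4736639\right) \left(-3324298 - 3142095\right) = \left(\frac{2853}{2} - 4736639\right) \left(-6466393\right) = \left(- \frac{9470425}{2}\right) \left(-6466393\right) = \frac{61239489927025}{2}$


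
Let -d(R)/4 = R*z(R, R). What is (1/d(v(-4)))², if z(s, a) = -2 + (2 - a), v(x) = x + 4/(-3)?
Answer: 81/1048576 ≈ 7.7248e-5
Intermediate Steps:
v(x) = -4/3 + x (v(x) = x + 4*(-⅓) = x - 4/3 = -4/3 + x)
z(s, a) = -a
d(R) = 4*R² (d(R) = -4*R*(-R) = -(-4)*R² = 4*R²)
(1/d(v(-4)))² = (1/(4*(-4/3 - 4)²))² = (1/(4*(-16/3)²))² = (1/(4*(256/9)))² = (1/(1024/9))² = (9/1024)² = 81/1048576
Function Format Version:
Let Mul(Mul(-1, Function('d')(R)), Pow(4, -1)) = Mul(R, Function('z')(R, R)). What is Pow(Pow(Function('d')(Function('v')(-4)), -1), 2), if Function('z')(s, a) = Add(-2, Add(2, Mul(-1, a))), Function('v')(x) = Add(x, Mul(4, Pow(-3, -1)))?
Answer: Rational(81, 1048576) ≈ 7.7248e-5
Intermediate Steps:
Function('v')(x) = Add(Rational(-4, 3), x) (Function('v')(x) = Add(x, Mul(4, Rational(-1, 3))) = Add(x, Rational(-4, 3)) = Add(Rational(-4, 3), x))
Function('z')(s, a) = Mul(-1, a)
Function('d')(R) = Mul(4, Pow(R, 2)) (Function('d')(R) = Mul(-4, Mul(R, Mul(-1, R))) = Mul(-4, Mul(-1, Pow(R, 2))) = Mul(4, Pow(R, 2)))
Pow(Pow(Function('d')(Function('v')(-4)), -1), 2) = Pow(Pow(Mul(4, Pow(Add(Rational(-4, 3), -4), 2)), -1), 2) = Pow(Pow(Mul(4, Pow(Rational(-16, 3), 2)), -1), 2) = Pow(Pow(Mul(4, Rational(256, 9)), -1), 2) = Pow(Pow(Rational(1024, 9), -1), 2) = Pow(Rational(9, 1024), 2) = Rational(81, 1048576)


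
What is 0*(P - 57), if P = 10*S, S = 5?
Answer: 0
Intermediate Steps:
P = 50 (P = 10*5 = 50)
0*(P - 57) = 0*(50 - 57) = 0*(-7) = 0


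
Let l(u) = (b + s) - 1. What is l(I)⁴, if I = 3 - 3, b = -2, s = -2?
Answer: 625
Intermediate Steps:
I = 0
l(u) = -5 (l(u) = (-2 - 2) - 1 = -4 - 1 = -5)
l(I)⁴ = (-5)⁴ = 625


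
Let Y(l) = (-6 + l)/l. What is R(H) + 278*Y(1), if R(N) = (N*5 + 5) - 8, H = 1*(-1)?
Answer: -1398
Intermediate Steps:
H = -1
Y(l) = (-6 + l)/l
R(N) = -3 + 5*N (R(N) = (5*N + 5) - 8 = (5 + 5*N) - 8 = -3 + 5*N)
R(H) + 278*Y(1) = (-3 + 5*(-1)) + 278*((-6 + 1)/1) = (-3 - 5) + 278*(1*(-5)) = -8 + 278*(-5) = -8 - 1390 = -1398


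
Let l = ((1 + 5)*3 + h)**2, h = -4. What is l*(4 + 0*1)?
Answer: 784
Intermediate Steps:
l = 196 (l = ((1 + 5)*3 - 4)**2 = (6*3 - 4)**2 = (18 - 4)**2 = 14**2 = 196)
l*(4 + 0*1) = 196*(4 + 0*1) = 196*(4 + 0) = 196*4 = 784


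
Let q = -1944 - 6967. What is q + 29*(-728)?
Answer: -30023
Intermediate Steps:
q = -8911
q + 29*(-728) = -8911 + 29*(-728) = -8911 - 21112 = -30023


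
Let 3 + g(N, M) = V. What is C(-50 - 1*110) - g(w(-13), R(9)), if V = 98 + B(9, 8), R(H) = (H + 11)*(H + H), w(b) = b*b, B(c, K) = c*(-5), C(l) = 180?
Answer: 130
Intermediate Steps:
B(c, K) = -5*c
w(b) = b**2
R(H) = 2*H*(11 + H) (R(H) = (11 + H)*(2*H) = 2*H*(11 + H))
V = 53 (V = 98 - 5*9 = 98 - 45 = 53)
g(N, M) = 50 (g(N, M) = -3 + 53 = 50)
C(-50 - 1*110) - g(w(-13), R(9)) = 180 - 1*50 = 180 - 50 = 130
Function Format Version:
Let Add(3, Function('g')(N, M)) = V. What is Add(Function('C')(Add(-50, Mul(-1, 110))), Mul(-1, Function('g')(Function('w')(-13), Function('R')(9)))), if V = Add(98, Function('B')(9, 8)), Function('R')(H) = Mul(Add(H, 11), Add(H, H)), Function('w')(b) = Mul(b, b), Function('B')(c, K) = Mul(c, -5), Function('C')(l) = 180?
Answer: 130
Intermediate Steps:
Function('B')(c, K) = Mul(-5, c)
Function('w')(b) = Pow(b, 2)
Function('R')(H) = Mul(2, H, Add(11, H)) (Function('R')(H) = Mul(Add(11, H), Mul(2, H)) = Mul(2, H, Add(11, H)))
V = 53 (V = Add(98, Mul(-5, 9)) = Add(98, -45) = 53)
Function('g')(N, M) = 50 (Function('g')(N, M) = Add(-3, 53) = 50)
Add(Function('C')(Add(-50, Mul(-1, 110))), Mul(-1, Function('g')(Function('w')(-13), Function('R')(9)))) = Add(180, Mul(-1, 50)) = Add(180, -50) = 130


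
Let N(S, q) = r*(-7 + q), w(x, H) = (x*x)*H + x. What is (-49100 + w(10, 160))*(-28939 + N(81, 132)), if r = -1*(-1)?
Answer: 953455260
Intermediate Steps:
r = 1
w(x, H) = x + H*x² (w(x, H) = x²*H + x = H*x² + x = x + H*x²)
N(S, q) = -7 + q (N(S, q) = 1*(-7 + q) = -7 + q)
(-49100 + w(10, 160))*(-28939 + N(81, 132)) = (-49100 + 10*(1 + 160*10))*(-28939 + (-7 + 132)) = (-49100 + 10*(1 + 1600))*(-28939 + 125) = (-49100 + 10*1601)*(-28814) = (-49100 + 16010)*(-28814) = -33090*(-28814) = 953455260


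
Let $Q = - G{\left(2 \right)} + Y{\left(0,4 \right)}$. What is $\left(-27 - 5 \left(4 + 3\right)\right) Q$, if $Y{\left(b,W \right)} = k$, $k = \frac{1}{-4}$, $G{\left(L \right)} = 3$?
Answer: $\frac{403}{2} \approx 201.5$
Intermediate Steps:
$k = - \frac{1}{4} \approx -0.25$
$Y{\left(b,W \right)} = - \frac{1}{4}$
$Q = - \frac{13}{4}$ ($Q = \left(-1\right) 3 - \frac{1}{4} = -3 - \frac{1}{4} = - \frac{13}{4} \approx -3.25$)
$\left(-27 - 5 \left(4 + 3\right)\right) Q = \left(-27 - 5 \left(4 + 3\right)\right) \left(- \frac{13}{4}\right) = \left(-27 - 35\right) \left(- \frac{13}{4}\right) = \left(-62\right) \left(- \frac{13}{4}\right) = \frac{403}{2}$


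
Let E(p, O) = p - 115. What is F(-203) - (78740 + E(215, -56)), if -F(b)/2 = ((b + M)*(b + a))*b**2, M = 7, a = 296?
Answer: 1502236464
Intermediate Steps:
E(p, O) = -115 + p
F(b) = -2*b**2*(7 + b)*(296 + b) (F(b) = -2*(b + 7)*(b + 296)*b**2 = -2*(7 + b)*(296 + b)*b**2 = -2*b**2*(7 + b)*(296 + b))
F(-203) - (78740 + E(215, -56)) = 2*(-203)**2*(-2072 - 1*(-203)**2 - 303*(-203)) - (78740 + (-115 + 215)) = 2*41209*(-2072 - 1*41209 + 61509) - (78740 + 100) = 2*41209*(-2072 - 41209 + 61509) - 1*78840 = 2*41209*18228 - 78840 = 1502315304 - 78840 = 1502236464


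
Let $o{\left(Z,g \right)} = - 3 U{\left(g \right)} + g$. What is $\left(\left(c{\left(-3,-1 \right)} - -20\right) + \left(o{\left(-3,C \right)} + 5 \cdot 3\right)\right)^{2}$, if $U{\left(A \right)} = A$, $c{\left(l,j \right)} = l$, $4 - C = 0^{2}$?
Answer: $576$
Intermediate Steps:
$C = 4$ ($C = 4 - 0^{2} = 4 - 0 = 4 + 0 = 4$)
$o{\left(Z,g \right)} = - 2 g$ ($o{\left(Z,g \right)} = - 3 g + g = - 2 g$)
$\left(\left(c{\left(-3,-1 \right)} - -20\right) + \left(o{\left(-3,C \right)} + 5 \cdot 3\right)\right)^{2} = \left(\left(-3 - -20\right) + \left(\left(-2\right) 4 + 5 \cdot 3\right)\right)^{2} = \left(\left(-3 + 20\right) + \left(-8 + 15\right)\right)^{2} = \left(17 + 7\right)^{2} = 24^{2} = 576$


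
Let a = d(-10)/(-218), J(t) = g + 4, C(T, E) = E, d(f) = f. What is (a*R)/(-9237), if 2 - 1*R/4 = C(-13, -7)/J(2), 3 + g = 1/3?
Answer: -145/1006833 ≈ -0.00014402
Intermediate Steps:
g = -8/3 (g = -3 + 1/3 = -3 + ⅓ = -8/3 ≈ -2.6667)
J(t) = 4/3 (J(t) = -8/3 + 4 = 4/3)
a = 5/109 (a = -10/(-218) = -10*(-1/218) = 5/109 ≈ 0.045872)
R = 29 (R = 8 - (-28)/4/3 = 8 - (-28)*3/4 = 8 - 4*(-21/4) = 8 + 21 = 29)
(a*R)/(-9237) = ((5/109)*29)/(-9237) = (145/109)*(-1/9237) = -145/1006833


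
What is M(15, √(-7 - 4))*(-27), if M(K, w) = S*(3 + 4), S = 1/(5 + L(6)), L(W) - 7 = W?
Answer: -21/2 ≈ -10.500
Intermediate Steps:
L(W) = 7 + W
S = 1/18 (S = 1/(5 + (7 + 6)) = 1/(5 + 13) = 1/18 ≈ 0.055556)
M(K, w) = 7/18 (M(K, w) = (3 + 4)/18 = (1/18)*7 = 7/18)
M(15, √(-7 - 4))*(-27) = (7/18)*(-27) = -21/2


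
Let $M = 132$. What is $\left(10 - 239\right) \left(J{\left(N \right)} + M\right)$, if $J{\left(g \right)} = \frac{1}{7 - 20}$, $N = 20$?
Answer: $- \frac{392735}{13} \approx -30210.0$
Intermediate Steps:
$J{\left(g \right)} = - \frac{1}{13}$ ($J{\left(g \right)} = \frac{1}{-13} = - \frac{1}{13}$)
$\left(10 - 239\right) \left(J{\left(N \right)} + M\right) = \left(10 - 239\right) \left(- \frac{1}{13} + 132\right) = \left(-229\right) \frac{1715}{13} = - \frac{392735}{13}$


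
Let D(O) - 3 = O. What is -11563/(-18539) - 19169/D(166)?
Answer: -353419944/3133091 ≈ -112.80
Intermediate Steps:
D(O) = 3 + O
-11563/(-18539) - 19169/D(166) = -11563/(-18539) - 19169/(3 + 166) = -11563*(-1/18539) - 19169/169 = 11563/18539 - 19169*1/169 = 11563/18539 - 19169/169 = -353419944/3133091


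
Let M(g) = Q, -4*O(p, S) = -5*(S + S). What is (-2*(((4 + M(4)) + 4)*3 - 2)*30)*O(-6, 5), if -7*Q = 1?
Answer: -113250/7 ≈ -16179.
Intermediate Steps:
O(p, S) = 5*S/2 (O(p, S) = -(-5)*(S + S)/4 = -(-5)*2*S/4 = -(-5)*S/2 = 5*S/2)
Q = -⅐ (Q = -⅐*1 = -⅐ ≈ -0.14286)
M(g) = -⅐
(-2*(((4 + M(4)) + 4)*3 - 2)*30)*O(-6, 5) = (-2*(((4 - ⅐) + 4)*3 - 2)*30)*((5/2)*5) = (-2*((27/7 + 4)*3 - 2)*30)*(25/2) = (-2*((55/7)*3 - 2)*30)*(25/2) = (-2*(165/7 - 2)*30)*(25/2) = (-2*151/7*30)*(25/2) = -302/7*30*(25/2) = -9060/7*25/2 = -113250/7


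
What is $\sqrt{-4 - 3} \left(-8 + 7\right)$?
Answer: $- i \sqrt{7} \approx - 2.6458 i$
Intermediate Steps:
$\sqrt{-4 - 3} \left(-8 + 7\right) = \sqrt{-7} \left(-1\right) = i \sqrt{7} \left(-1\right) = - i \sqrt{7}$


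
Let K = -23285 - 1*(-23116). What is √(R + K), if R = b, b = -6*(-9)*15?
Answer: √641 ≈ 25.318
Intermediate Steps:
K = -169 (K = -23285 + 23116 = -169)
b = 810 (b = 54*15 = 810)
R = 810
√(R + K) = √(810 - 169) = √641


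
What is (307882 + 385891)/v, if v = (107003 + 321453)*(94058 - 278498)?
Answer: -693773/79024424640 ≈ -8.7792e-6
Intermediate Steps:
v = -79024424640 (v = 428456*(-184440) = -79024424640)
(307882 + 385891)/v = (307882 + 385891)/(-79024424640) = 693773*(-1/79024424640) = -693773/79024424640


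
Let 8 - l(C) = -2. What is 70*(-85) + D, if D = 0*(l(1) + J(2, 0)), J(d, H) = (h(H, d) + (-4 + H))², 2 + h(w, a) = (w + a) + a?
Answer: -5950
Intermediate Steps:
l(C) = 10 (l(C) = 8 - 1*(-2) = 8 + 2 = 10)
h(w, a) = -2 + w + 2*a (h(w, a) = -2 + ((w + a) + a) = -2 + ((a + w) + a) = -2 + (w + 2*a) = -2 + w + 2*a)
J(d, H) = (-6 + 2*H + 2*d)² (J(d, H) = ((-2 + H + 2*d) + (-4 + H))² = (-6 + 2*H + 2*d)²)
D = 0 (D = 0*(10 + 4*(-3 + 0 + 2)²) = 0*(10 + 4*(-1)²) = 0*(10 + 4*1) = 0*(10 + 4) = 0*14 = 0)
70*(-85) + D = 70*(-85) + 0 = -5950 + 0 = -5950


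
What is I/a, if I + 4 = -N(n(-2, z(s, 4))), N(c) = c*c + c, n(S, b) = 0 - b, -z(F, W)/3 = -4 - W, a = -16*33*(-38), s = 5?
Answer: -139/5016 ≈ -0.027711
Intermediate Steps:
a = 20064 (a = -528*(-38) = 20064)
z(F, W) = 12 + 3*W (z(F, W) = -3*(-4 - W) = 12 + 3*W)
n(S, b) = -b
N(c) = c + c² (N(c) = c² + c = c + c²)
I = -556 (I = -4 - (-(12 + 3*4))*(1 - (12 + 3*4)) = -4 - (-(12 + 12))*(1 - (12 + 12)) = -4 - (-1*24)*(1 - 1*24) = -4 - (-24)*(1 - 24) = -4 - (-24)*(-23) = -4 - 1*552 = -4 - 552 = -556)
I/a = -556/20064 = -556*1/20064 = -139/5016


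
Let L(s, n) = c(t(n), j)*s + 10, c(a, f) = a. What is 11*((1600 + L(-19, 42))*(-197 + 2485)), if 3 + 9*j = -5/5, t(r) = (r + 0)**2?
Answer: -803010208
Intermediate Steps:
t(r) = r**2
j = -4/9 (j = -1/3 + (-5/5)/9 = -1/3 + (-5*1/5)/9 = -1/3 + (1/9)*(-1) = -1/3 - 1/9 = -4/9 ≈ -0.44444)
L(s, n) = 10 + s*n**2 (L(s, n) = n**2*s + 10 = s*n**2 + 10 = 10 + s*n**2)
11*((1600 + L(-19, 42))*(-197 + 2485)) = 11*((1600 + (10 - 19*42**2))*(-197 + 2485)) = 11*((1600 + (10 - 19*1764))*2288) = 11*((1600 + (10 - 33516))*2288) = 11*((1600 - 33506)*2288) = 11*(-31906*2288) = 11*(-73000928) = -803010208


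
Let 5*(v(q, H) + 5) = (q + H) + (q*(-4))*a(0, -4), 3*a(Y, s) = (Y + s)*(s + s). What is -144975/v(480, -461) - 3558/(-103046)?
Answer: 37384179219/1055500178 ≈ 35.418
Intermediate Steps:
a(Y, s) = 2*s*(Y + s)/3 (a(Y, s) = ((Y + s)*(s + s))/3 = ((Y + s)*(2*s))/3 = (2*s*(Y + s))/3 = 2*s*(Y + s)/3)
v(q, H) = -5 - 25*q/3 + H/5 (v(q, H) = -5 + ((q + H) + (q*(-4))*((⅔)*(-4)*(0 - 4)))/5 = -5 + ((H + q) + (-4*q)*((⅔)*(-4)*(-4)))/5 = -5 + ((H + q) - 4*q*(32/3))/5 = -5 + ((H + q) - 128*q/3)/5 = -5 + (H - 125*q/3)/5 = -5 + (-25*q/3 + H/5) = -5 - 25*q/3 + H/5)
-144975/v(480, -461) - 3558/(-103046) = -144975/(-5 - 25/3*480 + (⅕)*(-461)) - 3558/(-103046) = -144975/(-5 - 4000 - 461/5) - 3558*(-1/103046) = -144975/(-20486/5) + 1779/51523 = -144975*(-5/20486) + 1779/51523 = 724875/20486 + 1779/51523 = 37384179219/1055500178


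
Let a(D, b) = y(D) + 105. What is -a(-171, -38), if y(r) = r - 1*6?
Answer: 72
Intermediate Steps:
y(r) = -6 + r (y(r) = r - 6 = -6 + r)
a(D, b) = 99 + D (a(D, b) = (-6 + D) + 105 = 99 + D)
-a(-171, -38) = -(99 - 171) = -1*(-72) = 72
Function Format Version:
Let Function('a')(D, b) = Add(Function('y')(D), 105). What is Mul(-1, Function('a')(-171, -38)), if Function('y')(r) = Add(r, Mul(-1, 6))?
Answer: 72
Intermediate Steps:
Function('y')(r) = Add(-6, r) (Function('y')(r) = Add(r, -6) = Add(-6, r))
Function('a')(D, b) = Add(99, D) (Function('a')(D, b) = Add(Add(-6, D), 105) = Add(99, D))
Mul(-1, Function('a')(-171, -38)) = Mul(-1, Add(99, -171)) = Mul(-1, -72) = 72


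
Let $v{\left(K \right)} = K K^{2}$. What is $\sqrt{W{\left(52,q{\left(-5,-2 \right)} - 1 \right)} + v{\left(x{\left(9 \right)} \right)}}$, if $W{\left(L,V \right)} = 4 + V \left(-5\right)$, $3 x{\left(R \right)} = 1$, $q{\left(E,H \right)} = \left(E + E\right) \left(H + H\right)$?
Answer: $\frac{2 i \sqrt{3867}}{9} \approx 13.819 i$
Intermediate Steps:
$q{\left(E,H \right)} = 4 E H$ ($q{\left(E,H \right)} = 2 E 2 H = 4 E H$)
$x{\left(R \right)} = \frac{1}{3}$ ($x{\left(R \right)} = \frac{1}{3} \cdot 1 = \frac{1}{3}$)
$v{\left(K \right)} = K^{3}$
$W{\left(L,V \right)} = 4 - 5 V$
$\sqrt{W{\left(52,q{\left(-5,-2 \right)} - 1 \right)} + v{\left(x{\left(9 \right)} \right)}} = \sqrt{\left(4 - 5 \left(4 \left(-5\right) \left(-2\right) - 1\right)\right) + \left(\frac{1}{3}\right)^{3}} = \sqrt{\left(4 - 5 \left(40 - 1\right)\right) + \frac{1}{27}} = \sqrt{\left(4 - 195\right) + \frac{1}{27}} = \sqrt{-191 + \frac{1}{27}} = \sqrt{- \frac{5156}{27}} = \frac{2 i \sqrt{3867}}{9}$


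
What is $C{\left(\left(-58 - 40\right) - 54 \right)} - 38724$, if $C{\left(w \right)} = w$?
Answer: $-38876$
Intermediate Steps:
$C{\left(\left(-58 - 40\right) - 54 \right)} - 38724 = \left(\left(-58 - 40\right) - 54\right) - 38724 = \left(-98 - 54\right) - 38724 = -152 - 38724 = -38876$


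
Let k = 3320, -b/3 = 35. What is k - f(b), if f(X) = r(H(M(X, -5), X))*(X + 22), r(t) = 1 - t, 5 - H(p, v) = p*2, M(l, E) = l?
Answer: -14442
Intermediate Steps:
b = -105 (b = -3*35 = -105)
H(p, v) = 5 - 2*p (H(p, v) = 5 - p*2 = 5 - 2*p)
f(X) = (-4 + 2*X)*(22 + X) (f(X) = (1 - (5 - 2*X))*(X + 22) = (1 + (-5 + 2*X))*(22 + X) = (-4 + 2*X)*(22 + X))
k - f(b) = 3320 - 2*(-2 - 105)*(22 - 105) = 3320 - 2*(-107)*(-83) = 3320 - 1*17762 = 3320 - 17762 = -14442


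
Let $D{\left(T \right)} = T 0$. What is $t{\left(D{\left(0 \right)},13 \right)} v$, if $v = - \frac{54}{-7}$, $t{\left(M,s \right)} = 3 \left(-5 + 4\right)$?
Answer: $- \frac{162}{7} \approx -23.143$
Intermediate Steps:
$D{\left(T \right)} = 0$
$t{\left(M,s \right)} = -3$ ($t{\left(M,s \right)} = 3 \left(-1\right) = -3$)
$v = \frac{54}{7}$ ($v = \left(-54\right) \left(- \frac{1}{7}\right) = \frac{54}{7} \approx 7.7143$)
$t{\left(D{\left(0 \right)},13 \right)} v = \left(-3\right) \frac{54}{7} = - \frac{162}{7}$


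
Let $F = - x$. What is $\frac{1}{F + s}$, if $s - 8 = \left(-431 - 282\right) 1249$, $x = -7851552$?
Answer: $\frac{1}{6961023} \approx 1.4366 \cdot 10^{-7}$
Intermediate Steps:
$s = -890529$ ($s = 8 + \left(-431 - 282\right) 1249 = 8 - 890537 = -890529$)
$F = 7851552$ ($F = \left(-1\right) \left(-7851552\right) = 7851552$)
$\frac{1}{F + s} = \frac{1}{7851552 - 890529} = \frac{1}{6961023}$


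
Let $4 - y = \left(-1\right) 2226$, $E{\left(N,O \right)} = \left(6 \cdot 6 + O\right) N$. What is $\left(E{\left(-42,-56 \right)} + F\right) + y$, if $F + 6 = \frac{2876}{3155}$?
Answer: $\frac{9669796}{3155} \approx 3064.9$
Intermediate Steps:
$F = - \frac{16054}{3155}$ ($F = -6 + \frac{2876}{3155} = - \frac{16054}{3155} \approx -5.0884$)
$E{\left(N,O \right)} = N \left(36 + O\right)$ ($E{\left(N,O \right)} = \left(36 + O\right) N = N \left(36 + O\right)$)
$y = 2230$ ($y = 4 - \left(-1\right) 2226 = 4 - -2226 = 4 + 2226 = 2230$)
$\left(E{\left(-42,-56 \right)} + F\right) + y = \left(- 42 \left(36 - 56\right) - \frac{16054}{3155}\right) + 2230 = \left(\left(-42\right) \left(-20\right) - \frac{16054}{3155}\right) + 2230 = \left(840 - \frac{16054}{3155}\right) + 2230 = \frac{2634146}{3155} + 2230 = \frac{9669796}{3155}$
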